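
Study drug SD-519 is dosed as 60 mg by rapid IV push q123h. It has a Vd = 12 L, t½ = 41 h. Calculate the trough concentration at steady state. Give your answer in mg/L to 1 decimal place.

τ = 123 h = 3 half-lives, so f = (1/2)^3 = 0.125.
At steady state, R = 1/(1 − 0.125) = 8/7.
Single-dose peak C₀ = D/Vd = 60/12 = 5 mg/L.
Steady-state peak Cmax,ss = C₀·R = 5 × 8/7 ≈ 5.714 mg/L.
Steady-state trough Cmin,ss = Cmax,ss·f ≈ 5.714 × 0.125 ≈ 0.714 mg/L.

0.7 mg/L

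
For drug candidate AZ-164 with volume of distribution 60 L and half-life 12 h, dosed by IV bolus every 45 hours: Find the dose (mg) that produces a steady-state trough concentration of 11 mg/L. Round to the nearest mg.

8220 mg

τ/t½ = 45/12 ≈ 3.75, so f = (1/2)^(45/12) ≈ 0.074325.
Cmin,ss = (D/Vd)·f/(1−f), so D = Cmin,ss·Vd·(1−f)/f.
D = 11 × 60 × (1−f)/f ≈ 11 × 60 × 12.45442 ≈ 8219.92 mg.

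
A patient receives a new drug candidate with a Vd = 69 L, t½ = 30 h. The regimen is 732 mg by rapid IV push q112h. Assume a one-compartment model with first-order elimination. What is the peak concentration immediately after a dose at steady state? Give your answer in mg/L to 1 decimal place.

Over one 112-h interval, 112/30 ≈ 3.7333 half-lives elapse, leaving f ≈ 0.0752 of each dose.
Accumulation ratio R = 1/(1 − f) ≈ 1/0.9248 ≈ 1.0813.
Single-dose peak C₀ = D/Vd = 732/69 ≈ 10.609 mg/L.
Cmax,ss = C₀/(1 − f) ≈ 10.609/0.9248 ≈ 11.472 mg/L.

11.5 mg/L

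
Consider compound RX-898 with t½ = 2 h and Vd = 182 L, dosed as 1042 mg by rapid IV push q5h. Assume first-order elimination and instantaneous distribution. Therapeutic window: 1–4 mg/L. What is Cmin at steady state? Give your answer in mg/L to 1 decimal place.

1.2 mg/L

Over one 5-h interval, 5/2 ≈ 2.5 half-lives elapse, leaving f ≈ 0.1768 of each dose.
Single-dose peak C₀ = D/Vd = 1042/182 ≈ 5.725 mg/L.
Steady-state trough Cmin,ss = C₀·f/(1−f) ≈ 5.725 × 0.1768/0.8232 ≈ 1.230 mg/L.
Trough 1.2 mg/L vs MEC 1 mg/L: adequate.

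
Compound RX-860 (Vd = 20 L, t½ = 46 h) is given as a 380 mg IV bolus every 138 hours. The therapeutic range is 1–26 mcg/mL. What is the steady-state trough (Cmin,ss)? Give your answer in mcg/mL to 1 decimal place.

The dosing interval is 3 half-lives, so f = 2^(−3) = 0.125.
At steady state, R = 1/(1 − 0.125) = 8/7.
Single-dose peak C₀ = D/Vd = 380/20 = 19 mcg/mL.
Steady-state peak Cmax,ss = C₀·R = 19 × 8/7 ≈ 21.714 mcg/mL.
Steady-state trough Cmin,ss = Cmax,ss·f ≈ 21.714 × 0.125 ≈ 2.714 mcg/mL.
Trough 2.7 mcg/mL vs MEC 1 mcg/mL: adequate.

2.7 mcg/mL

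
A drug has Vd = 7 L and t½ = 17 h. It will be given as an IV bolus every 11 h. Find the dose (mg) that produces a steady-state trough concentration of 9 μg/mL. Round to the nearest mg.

36 mg

τ/t½ = 11/17 ≈ 0.64706, so f = (1/2)^(11/17) ≈ 0.638581.
Cmin,ss = (D/Vd)·f/(1−f), so D = Cmin,ss·Vd·(1−f)/f.
D = 9 × 7 × (1−f)/f ≈ 9 × 7 × 0.56597 ≈ 35.66 mg.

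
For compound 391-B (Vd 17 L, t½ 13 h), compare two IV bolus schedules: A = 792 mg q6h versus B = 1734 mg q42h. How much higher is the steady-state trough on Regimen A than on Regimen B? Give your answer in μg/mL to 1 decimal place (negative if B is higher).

111.4 μg/mL

Regimen A: f = (1/2)^(6/13) ≈ 0.7262; Cmin,ss = (792/17)·f/(1−f) ≈ 123.566 μg/mL.
Regimen B: f = (1/2)^(42/13) ≈ 0.1065; Cmin,ss = (1734/17)·f/(1−f) ≈ 12.158 μg/mL.
Difference ≈ 123.566 − 12.158 ≈ 111.408 μg/mL.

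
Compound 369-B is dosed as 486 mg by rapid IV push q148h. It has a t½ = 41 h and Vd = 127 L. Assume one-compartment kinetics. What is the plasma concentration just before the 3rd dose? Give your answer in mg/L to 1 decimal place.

0.3 mg/L

f = (1/2)^(τ/t½) = (1/2)^(148/41) ≈ 0.0819.
C₀ = D/Vd = 486/127 ≈ 3.827 mg/L.
Before the 3rd dose, 2 doses have been given. Superposition: Cmin = C₀·(f + f²).
≈ 3.827 × (0.0819 + 0.0067) ≈ 3.827 × 0.0886 ≈ 0.339 mg/L.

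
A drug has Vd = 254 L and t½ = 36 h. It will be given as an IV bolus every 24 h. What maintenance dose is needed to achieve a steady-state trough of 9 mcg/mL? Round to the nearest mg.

1343 mg

τ/t½ = 24/36 ≈ 0.66667, so f = (1/2)^(24/36) ≈ 0.629961.
Cmin,ss = (D/Vd)·f/(1−f), so D = Cmin,ss·Vd·(1−f)/f.
D = 9 × 254 × (1−f)/f ≈ 9 × 254 × 0.58740 ≈ 1342.80 mg.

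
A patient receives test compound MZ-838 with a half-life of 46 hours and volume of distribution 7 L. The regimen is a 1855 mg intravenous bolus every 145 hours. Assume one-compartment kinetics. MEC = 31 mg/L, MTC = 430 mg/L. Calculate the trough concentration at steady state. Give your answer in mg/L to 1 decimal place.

k = ln2/t½ = ln2/46 ≈ 0.015068 h⁻¹; fraction remaining f = e^(−kτ) = e^(−0.015068×145) ≈ 0.1125.
At steady state, accumulation factor R = 1/(1 − e^(−kτ)) ≈ 1.1268.
Each bolus raises the concentration by D/Vd = 1855/7 ≈ 265.000 mg/L.
Steady-state peak Cmax,ss = C₀·R ≈ 265.000 × 1.1268 ≈ 298.602 mg/L.
Steady-state trough Cmin,ss = Cmax,ss·f ≈ 298.602 × 0.1125 ≈ 33.593 mg/L.
Trough 33.6 mg/L vs MEC 31 mg/L: adequate.

33.6 mg/L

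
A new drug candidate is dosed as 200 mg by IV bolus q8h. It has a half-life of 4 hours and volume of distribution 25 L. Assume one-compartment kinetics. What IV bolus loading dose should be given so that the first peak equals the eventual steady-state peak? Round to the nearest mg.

267 mg

f = (1/2)^(8/4) ≈ 0.250000; accumulation ratio R = 1/(1−f) ≈ 1.33333.
Loading dose to hit Cmax,ss on first dose: D_load = D_maint·R ≈ 200 × 1.33333 ≈ 266.67 mg.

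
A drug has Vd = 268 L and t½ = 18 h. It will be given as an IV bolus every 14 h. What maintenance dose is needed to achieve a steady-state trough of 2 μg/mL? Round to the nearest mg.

383 mg

τ/t½ = 14/18 ≈ 0.77778, so f = (1/2)^(14/18) ≈ 0.583265.
Cmin,ss = (D/Vd)·f/(1−f), so D = Cmin,ss·Vd·(1−f)/f.
D = 2 × 268 × (1−f)/f ≈ 2 × 268 × 0.71449 ≈ 382.97 mg.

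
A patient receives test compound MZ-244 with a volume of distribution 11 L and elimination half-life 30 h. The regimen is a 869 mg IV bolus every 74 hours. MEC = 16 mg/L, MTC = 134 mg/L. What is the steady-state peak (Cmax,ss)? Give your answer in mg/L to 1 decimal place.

96.4 mg/L

Over one 74-h interval, 74/30 ≈ 2.4667 half-lives elapse, leaving f ≈ 0.1809 of each dose.
At steady state, accumulation factor R = 1/(1 − e^(−kτ)) ≈ 1.2209.
Single-dose peak C₀ = D/Vd = 869/11 ≈ 79.000 mg/L.
Cmax,ss = C₀/(1 − f) ≈ 79.000/0.8191 ≈ 96.447 mg/L.
Peak 96.4 mg/L vs MTC 134 mg/L: below toxic threshold.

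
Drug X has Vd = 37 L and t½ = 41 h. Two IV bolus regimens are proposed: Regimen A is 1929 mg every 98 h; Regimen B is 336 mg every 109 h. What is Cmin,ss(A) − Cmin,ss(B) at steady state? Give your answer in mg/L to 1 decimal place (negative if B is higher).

Regimen A: f = (1/2)^(98/41) ≈ 0.1908; Cmin,ss = (1929/37)·f/(1−f) ≈ 12.293 mg/L.
Regimen B: f = (1/2)^(109/41) ≈ 0.1584; Cmin,ss = (336/37)·f/(1−f) ≈ 1.709 mg/L.
Difference ≈ 12.293 − 1.709 ≈ 10.584 mg/L.

10.6 mg/L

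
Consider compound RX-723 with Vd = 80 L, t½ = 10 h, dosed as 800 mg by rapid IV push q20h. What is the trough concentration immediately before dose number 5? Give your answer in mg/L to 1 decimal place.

f = (1/2)^(τ/t½) = (1/2)^(20/10) ≈ 0.2500.
C₀ = D/Vd = 800/80 ≈ 10.000 mg/L.
Before the 5th dose, 4 doses have been given. Superposition: Cmin = C₀·(f + f² + … + f^4).
≈ 10.000 × (0.2500 + 0.0625 + 0.0156 + 0.0039) ≈ 10.000 × 0.3320 ≈ 3.320 mg/L.

3.3 mg/L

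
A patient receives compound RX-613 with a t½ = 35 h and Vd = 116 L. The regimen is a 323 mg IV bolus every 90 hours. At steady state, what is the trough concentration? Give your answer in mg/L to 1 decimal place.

k = ln2/t½ = ln2/35 ≈ 0.019804 h⁻¹; fraction remaining f = e^(−kτ) = e^(−0.019804×90) ≈ 0.1682.
At steady state, accumulation factor R = 1/(1 − e^(−kτ)) ≈ 1.2022.
Single-dose peak C₀ = D/Vd = 323/116 ≈ 2.784 mg/L.
Cmax,ss = C₀/(1 − f) ≈ 2.784/0.8318 ≈ 3.347 mg/L.
One interval later, Cmin,ss = Cmax,ss·e^(−kτ) ≈ 3.347 × 0.1682 ≈ 0.563 mg/L.

0.6 mg/L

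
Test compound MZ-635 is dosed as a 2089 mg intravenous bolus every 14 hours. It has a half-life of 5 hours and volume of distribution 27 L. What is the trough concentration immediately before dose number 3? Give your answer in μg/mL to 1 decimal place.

f = (1/2)^(τ/t½) = (1/2)^(14/5) ≈ 0.1436.
C₀ = D/Vd = 2089/27 ≈ 77.370 μg/mL.
Before the 3rd dose, 2 doses have been given. Superposition: Cmin = C₀·(f + f²).
≈ 77.370 × (0.1436 + 0.0206) ≈ 77.370 × 0.1642 ≈ 12.704 μg/mL.

12.7 μg/mL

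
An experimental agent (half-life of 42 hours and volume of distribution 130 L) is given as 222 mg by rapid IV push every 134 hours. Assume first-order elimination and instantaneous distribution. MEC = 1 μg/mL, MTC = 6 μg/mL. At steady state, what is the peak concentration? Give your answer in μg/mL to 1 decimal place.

k = ln2/t½ = ln2/42 ≈ 0.016504 h⁻¹; fraction remaining f = e^(−kτ) = e^(−0.016504×134) ≈ 0.1095.
Accumulation ratio R = 1/(1 − f) ≈ 1/0.8905 ≈ 1.1230.
Each bolus raises the concentration by D/Vd = 222/130 ≈ 1.708 μg/mL.
Steady-state peak Cmax,ss = C₀·R ≈ 1.708 × 1.1230 ≈ 1.918 μg/mL.
Peak 1.9 μg/mL vs MTC 6 μg/mL: below toxic threshold.

1.9 μg/mL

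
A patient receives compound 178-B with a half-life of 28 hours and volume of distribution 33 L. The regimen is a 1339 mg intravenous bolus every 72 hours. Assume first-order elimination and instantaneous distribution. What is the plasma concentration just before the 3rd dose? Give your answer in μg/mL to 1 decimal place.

f = (1/2)^(τ/t½) = (1/2)^(72/28) ≈ 0.1682.
C₀ = D/Vd = 1339/33 ≈ 40.576 μg/mL.
Before the 3rd dose, 2 doses have been given. Superposition: Cmin = C₀·(f + f²).
≈ 40.576 × (0.1682 + 0.0283) ≈ 40.576 × 0.1965 ≈ 7.973 μg/mL.

8.0 μg/mL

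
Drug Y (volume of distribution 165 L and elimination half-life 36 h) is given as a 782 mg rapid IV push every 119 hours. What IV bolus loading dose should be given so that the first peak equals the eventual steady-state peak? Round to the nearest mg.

870 mg

f = (1/2)^(119/36) ≈ 0.101141; accumulation ratio R = 1/(1−f) ≈ 1.11252.
Loading dose to hit Cmax,ss on first dose: D_load = D_maint·R ≈ 782 × 1.11252 ≈ 869.99 mg.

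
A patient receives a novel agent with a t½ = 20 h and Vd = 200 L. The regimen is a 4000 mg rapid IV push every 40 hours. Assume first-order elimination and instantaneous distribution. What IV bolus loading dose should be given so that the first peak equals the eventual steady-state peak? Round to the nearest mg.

5333 mg

f = (1/2)^(40/20) ≈ 0.250000; accumulation ratio R = 1/(1−f) ≈ 1.33333.
Loading dose to hit Cmax,ss on first dose: D_load = D_maint·R ≈ 4000 × 1.33333 ≈ 5333.32 mg.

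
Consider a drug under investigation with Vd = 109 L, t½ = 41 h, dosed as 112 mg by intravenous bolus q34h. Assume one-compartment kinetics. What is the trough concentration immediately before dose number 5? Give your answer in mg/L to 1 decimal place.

1.2 mg/L

f = (1/2)^(τ/t½) = (1/2)^(34/41) ≈ 0.5628.
C₀ = D/Vd = 112/109 ≈ 1.028 mg/L.
Before the 5th dose, 4 doses have been given. Superposition: Cmin = C₀·(f + f² + … + f^4).
≈ 1.028 × (0.5628 + 0.3167 + 0.1783 + 0.1003) ≈ 1.028 × 1.1581 ≈ 1.191 mg/L.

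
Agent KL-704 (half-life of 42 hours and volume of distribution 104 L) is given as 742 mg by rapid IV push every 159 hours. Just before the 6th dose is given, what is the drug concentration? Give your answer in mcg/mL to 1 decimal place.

f = (1/2)^(τ/t½) = (1/2)^(159/42) ≈ 0.0725.
C₀ = D/Vd = 742/104 ≈ 7.135 mcg/mL.
Before the 6th dose, 5 doses have been given. Superposition: Cmin = C₀·(f + f² + … + f^5).
≈ 7.135 × (0.0725 + 0.0053 + 0.0004 + 0.0000 + 0.0000) ≈ 7.135 × 0.0782 ≈ 0.558 mcg/mL.

0.6 mcg/mL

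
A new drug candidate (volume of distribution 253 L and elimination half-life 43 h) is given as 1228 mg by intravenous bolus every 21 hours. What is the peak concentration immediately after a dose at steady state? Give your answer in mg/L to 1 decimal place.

Over one 21-h interval, 21/43 ≈ 0.48837 half-lives elapse, leaving f ≈ 0.7128 of each dose.
At steady state, accumulation factor R = 1/(1 − e^(−kτ)) ≈ 3.4819.
Each bolus raises the concentration by D/Vd = 1228/253 ≈ 4.854 mg/L.
Cmax,ss = C₀/(1 − f) ≈ 4.854/0.2872 ≈ 16.901 mg/L.

16.9 mg/L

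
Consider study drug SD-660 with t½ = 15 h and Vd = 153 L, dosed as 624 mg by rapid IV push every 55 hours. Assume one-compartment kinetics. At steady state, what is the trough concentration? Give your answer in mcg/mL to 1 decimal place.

0.3 mcg/mL

τ/t½ = 55/15 ≈ 3.6667, so fraction remaining f = (1/2)^(55/15) ≈ 0.0787.
At steady state, accumulation factor R = 1/(1 − e^(−kτ)) ≈ 1.0854.
Single-dose peak C₀ = D/Vd = 624/153 ≈ 4.078 mcg/mL.
Cmax,ss = C₀/(1 − f) ≈ 4.078/0.9213 ≈ 4.426 mcg/mL.
One interval later, Cmin,ss = Cmax,ss·e^(−kτ) ≈ 4.426 × 0.0787 ≈ 0.348 mcg/mL.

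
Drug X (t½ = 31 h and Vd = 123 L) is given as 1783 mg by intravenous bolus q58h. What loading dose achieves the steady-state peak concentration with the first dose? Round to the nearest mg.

f = (1/2)^(58/31) ≈ 0.273390; accumulation ratio R = 1/(1−f) ≈ 1.37625.
Loading dose to hit Cmax,ss on first dose: D_load = D_maint·R ≈ 1783 × 1.37625 ≈ 2453.85 mg.

2454 mg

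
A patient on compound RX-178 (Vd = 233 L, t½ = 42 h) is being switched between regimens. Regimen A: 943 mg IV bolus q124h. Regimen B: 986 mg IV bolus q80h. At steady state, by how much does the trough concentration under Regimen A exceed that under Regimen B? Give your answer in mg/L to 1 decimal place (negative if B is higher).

-0.9 mg/L

Regimen A: f = (1/2)^(124/42) ≈ 0.1292; Cmin,ss = (943/233)·f/(1−f) ≈ 0.600 mg/L.
Regimen B: f = (1/2)^(80/42) ≈ 0.2671; Cmin,ss = (986/233)·f/(1−f) ≈ 1.542 mg/L.
Difference ≈ 0.600 − 1.542 ≈ -0.942 mg/L.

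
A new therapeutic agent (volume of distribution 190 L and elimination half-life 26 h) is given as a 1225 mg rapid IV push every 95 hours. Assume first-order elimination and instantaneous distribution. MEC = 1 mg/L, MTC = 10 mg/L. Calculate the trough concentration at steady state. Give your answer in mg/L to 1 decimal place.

0.6 mg/L

τ/t½ = 95/26 ≈ 3.6538, so fraction remaining f = (1/2)^(95/26) ≈ 0.0794.
Accumulation ratio R = 1/(1 − f) ≈ 1/0.9206 ≈ 1.0862.
Single-dose peak C₀ = D/Vd = 1225/190 ≈ 6.447 mg/L.
Steady-state peak Cmax,ss = C₀·R ≈ 6.447 × 1.0862 ≈ 7.003 mg/L.
Steady-state trough Cmin,ss = Cmax,ss·f ≈ 7.003 × 0.0794 ≈ 0.556 mg/L.
Trough 0.6 mg/L vs MEC 1 mg/L: subtherapeutic.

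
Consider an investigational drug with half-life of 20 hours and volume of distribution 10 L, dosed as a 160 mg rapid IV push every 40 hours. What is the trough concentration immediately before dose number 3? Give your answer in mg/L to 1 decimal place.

f = (1/2)^(τ/t½) = (1/2)^(40/20) ≈ 0.2500.
C₀ = D/Vd = 160/10 ≈ 16.000 mg/L.
Before the 3rd dose, 2 doses have been given. Superposition: Cmin = C₀·(f + f²).
≈ 16.000 × (0.2500 + 0.0625) ≈ 16.000 × 0.3125 ≈ 5.000 mg/L.

5.0 mg/L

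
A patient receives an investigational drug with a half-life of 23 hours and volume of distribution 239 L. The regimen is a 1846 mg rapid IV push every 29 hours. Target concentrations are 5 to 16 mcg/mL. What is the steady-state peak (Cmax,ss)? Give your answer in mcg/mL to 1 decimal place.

Over one 29-h interval, 29/23 ≈ 1.2609 half-lives elapse, leaving f ≈ 0.4173 of each dose.
At steady state, accumulation factor R = 1/(1 − e^(−kτ)) ≈ 1.7161.
Single-dose peak C₀ = D/Vd = 1846/239 ≈ 7.724 mcg/mL.
Steady-state peak Cmax,ss = C₀·R ≈ 7.724 × 1.7161 ≈ 13.255 mcg/mL.
Peak 13.3 mcg/mL vs MTC 16 mcg/mL: below toxic threshold.

13.3 mcg/mL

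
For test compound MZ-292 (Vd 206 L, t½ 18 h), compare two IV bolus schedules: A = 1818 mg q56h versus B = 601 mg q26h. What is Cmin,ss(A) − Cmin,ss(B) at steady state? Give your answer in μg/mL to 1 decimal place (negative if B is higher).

Regimen A: f = (1/2)^(56/18) ≈ 0.1157; Cmin,ss = (1818/206)·f/(1−f) ≈ 1.155 μg/mL.
Regimen B: f = (1/2)^(26/18) ≈ 0.3674; Cmin,ss = (601/206)·f/(1−f) ≈ 1.694 μg/mL.
Difference ≈ 1.155 − 1.694 ≈ -0.539 μg/mL.

-0.5 μg/mL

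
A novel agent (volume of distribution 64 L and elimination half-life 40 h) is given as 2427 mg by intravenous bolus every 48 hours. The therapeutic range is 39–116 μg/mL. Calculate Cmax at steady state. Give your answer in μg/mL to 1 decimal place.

k = ln2/t½ = ln2/40 ≈ 0.017329 h⁻¹; fraction remaining f = e^(−kτ) = e^(−0.017329×48) ≈ 0.4353.
At steady state, accumulation factor R = 1/(1 − e^(−kτ)) ≈ 1.7709.
Single-dose peak C₀ = D/Vd = 2427/64 ≈ 37.922 μg/mL.
Cmax,ss = C₀/(1 − f) ≈ 37.922/0.5647 ≈ 67.154 μg/mL.
Peak 67.2 μg/mL vs MTC 116 μg/mL: below toxic threshold.

67.2 μg/mL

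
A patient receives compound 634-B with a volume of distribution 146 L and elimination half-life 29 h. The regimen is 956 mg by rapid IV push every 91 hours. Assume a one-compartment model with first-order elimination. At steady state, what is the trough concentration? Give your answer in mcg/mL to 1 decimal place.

0.8 mcg/mL

Over one 91-h interval, 91/29 ≈ 3.1379 half-lives elapse, leaving f ≈ 0.1136 of each dose.
At steady state, accumulation factor R = 1/(1 − e^(−kτ)) ≈ 1.1282.
Single-dose peak C₀ = D/Vd = 956/146 ≈ 6.548 mcg/mL.
Cmax,ss = C₀/(1 − f) ≈ 6.548/0.8864 ≈ 7.387 mcg/mL.
Steady-state trough Cmin,ss = Cmax,ss·f ≈ 7.387 × 0.1136 ≈ 0.839 mcg/mL.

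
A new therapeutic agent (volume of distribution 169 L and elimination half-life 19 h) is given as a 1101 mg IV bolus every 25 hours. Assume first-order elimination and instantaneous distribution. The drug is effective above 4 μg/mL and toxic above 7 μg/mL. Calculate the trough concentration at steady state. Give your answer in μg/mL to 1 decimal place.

4.4 μg/mL

k = ln2/t½ = ln2/19 ≈ 0.036481 h⁻¹; fraction remaining f = e^(−kτ) = e^(−0.036481×25) ≈ 0.4017.
Accumulation ratio R = 1/(1 − f) ≈ 1/0.5983 ≈ 1.6714.
Each bolus raises the concentration by D/Vd = 1101/169 ≈ 6.515 μg/mL.
Steady-state peak Cmax,ss = C₀·R ≈ 6.515 × 1.6714 ≈ 10.889 μg/mL.
One interval later, Cmin,ss = Cmax,ss·e^(−kτ) ≈ 10.889 × 0.4017 ≈ 4.374 μg/mL.
Trough 4.4 μg/mL vs MEC 4 μg/mL: adequate.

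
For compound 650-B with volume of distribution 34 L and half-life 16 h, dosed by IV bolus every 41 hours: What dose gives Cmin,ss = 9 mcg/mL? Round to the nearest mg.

τ/t½ = 41/16 ≈ 2.5625, so f = (1/2)^(41/16) ≈ 0.169282.
Cmin,ss = (D/Vd)·f/(1−f), so D = Cmin,ss·Vd·(1−f)/f.
D = 9 × 34 × (1−f)/f ≈ 9 × 34 × 4.90730 ≈ 1501.63 mg.

1502 mg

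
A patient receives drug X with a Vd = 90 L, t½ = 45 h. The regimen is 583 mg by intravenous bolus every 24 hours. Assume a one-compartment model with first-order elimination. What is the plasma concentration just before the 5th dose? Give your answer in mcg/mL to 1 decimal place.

f = (1/2)^(τ/t½) = (1/2)^(24/45) ≈ 0.6910.
C₀ = D/Vd = 583/90 ≈ 6.478 mcg/mL.
Before the 5th dose, 4 doses have been given. Superposition: Cmin = C₀·(f + f² + … + f^4).
≈ 6.478 × (0.6910 + 0.4775 + 0.3299 + 0.2280) ≈ 6.478 × 1.7264 ≈ 11.184 mcg/mL.

11.2 mcg/mL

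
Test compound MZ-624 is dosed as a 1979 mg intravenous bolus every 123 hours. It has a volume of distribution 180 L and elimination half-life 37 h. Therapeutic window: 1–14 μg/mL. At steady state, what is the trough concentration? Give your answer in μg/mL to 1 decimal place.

1.2 μg/mL

Over one 123-h interval, 123/37 ≈ 3.3243 half-lives elapse, leaving f ≈ 0.0998 of each dose.
Each bolus raises the concentration by D/Vd = 1979/180 ≈ 10.994 μg/mL.
Steady-state trough Cmin,ss = C₀·f/(1−f) ≈ 10.994 × 0.0998/0.9002 ≈ 1.219 μg/mL.
Trough 1.2 μg/mL vs MEC 1 μg/mL: adequate.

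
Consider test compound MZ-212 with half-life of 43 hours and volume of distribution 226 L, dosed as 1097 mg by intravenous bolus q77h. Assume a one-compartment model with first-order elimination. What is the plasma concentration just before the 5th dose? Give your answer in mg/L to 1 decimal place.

f = (1/2)^(τ/t½) = (1/2)^(77/43) ≈ 0.2890.
C₀ = D/Vd = 1097/226 ≈ 4.854 mg/L.
Before the 5th dose, 4 doses have been given. Superposition: Cmin = C₀·(f + f² + … + f^4).
≈ 4.854 × (0.2890 + 0.0835 + 0.0241 + 0.0070) ≈ 4.854 × 0.4036 ≈ 1.959 mg/L.

2.0 mg/L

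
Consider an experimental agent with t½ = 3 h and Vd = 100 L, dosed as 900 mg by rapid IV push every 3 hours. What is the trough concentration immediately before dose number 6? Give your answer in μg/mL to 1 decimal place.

f = (1/2)^(τ/t½) = (1/2)^(3/3) ≈ 0.5000.
C₀ = D/Vd = 900/100 ≈ 9.000 μg/mL.
Before the 6th dose, 5 doses have been given. Superposition: Cmin = C₀·(f + f² + … + f^5).
≈ 9.000 × (0.5000 + 0.2500 + 0.1250 + 0.0625 + 0.0313) ≈ 9.000 × 0.9688 ≈ 8.719 μg/mL.

8.7 μg/mL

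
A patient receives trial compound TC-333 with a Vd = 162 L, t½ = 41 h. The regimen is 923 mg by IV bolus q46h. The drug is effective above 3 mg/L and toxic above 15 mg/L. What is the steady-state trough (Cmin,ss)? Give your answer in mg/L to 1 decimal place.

Over one 46-h interval, 46/41 ≈ 1.122 half-lives elapse, leaving f ≈ 0.4595 of each dose.
Accumulation ratio R = 1/(1 − f) ≈ 1/0.5405 ≈ 1.8501.
Single-dose peak C₀ = D/Vd = 923/162 ≈ 5.698 mg/L.
Cmax,ss = C₀/(1 − f) ≈ 5.698/0.5405 ≈ 10.542 mg/L.
One interval later, Cmin,ss = Cmax,ss·e^(−kτ) ≈ 10.542 × 0.4595 ≈ 4.844 mg/L.
Trough 4.8 mg/L vs MEC 3 mg/L: adequate.

4.8 mg/L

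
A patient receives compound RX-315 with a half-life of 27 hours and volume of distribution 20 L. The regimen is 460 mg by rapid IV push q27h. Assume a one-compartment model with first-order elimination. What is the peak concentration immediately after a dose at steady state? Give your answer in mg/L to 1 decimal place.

τ = 27 h = 1 half-life, so f = (1/2)^1 = 0.5.
At steady state, R = 1/(1 − 0.5) = 2/1.
Single-dose peak C₀ = D/Vd = 460/20 = 23 mg/L.
Steady-state peak Cmax,ss = C₀·R = 23 × 2/1 ≈ 46.000 mg/L.

46.0 mg/L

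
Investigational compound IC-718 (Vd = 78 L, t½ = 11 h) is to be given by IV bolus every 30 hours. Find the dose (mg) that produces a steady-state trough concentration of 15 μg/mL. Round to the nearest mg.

τ/t½ = 30/11 ≈ 2.7273, so f = (1/2)^(30/11) ≈ 0.151011.
Cmin,ss = (D/Vd)·f/(1−f), so D = Cmin,ss·Vd·(1−f)/f.
D = 15 × 78 × (1−f)/f ≈ 15 × 78 × 5.62203 ≈ 6577.78 mg.

6578 mg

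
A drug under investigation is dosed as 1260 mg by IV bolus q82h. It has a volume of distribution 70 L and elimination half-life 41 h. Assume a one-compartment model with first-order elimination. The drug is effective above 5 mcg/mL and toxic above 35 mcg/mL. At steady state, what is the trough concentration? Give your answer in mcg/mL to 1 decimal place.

6.0 mcg/mL

The dosing interval is 2 half-lives, so f = 2^(−2) = 0.25.
Accumulation ratio R = 1/(1 − f) = 1/0.75 = 4/3.
Single-dose peak C₀ = D/Vd = 1260/70 = 18 mcg/mL.
Steady-state peak Cmax,ss = C₀·R = 18 × 4/3 ≈ 24.000 mcg/mL.
Steady-state trough Cmin,ss = Cmax,ss·f ≈ 24.000 × 0.25 ≈ 6.000 mcg/mL.
Trough 6.0 mcg/mL vs MEC 5 mcg/mL: adequate.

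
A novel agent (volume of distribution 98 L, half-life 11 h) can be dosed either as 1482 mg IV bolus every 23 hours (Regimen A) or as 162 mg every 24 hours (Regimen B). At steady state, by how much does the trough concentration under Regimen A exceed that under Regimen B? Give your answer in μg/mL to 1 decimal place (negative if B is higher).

Regimen A: f = (1/2)^(23/11) ≈ 0.2347; Cmin,ss = (1482/98)·f/(1−f) ≈ 4.638 μg/mL.
Regimen B: f = (1/2)^(24/11) ≈ 0.2204; Cmin,ss = (162/98)·f/(1−f) ≈ 0.467 μg/mL.
Difference ≈ 4.638 − 0.467 ≈ 4.171 μg/mL.

4.2 μg/mL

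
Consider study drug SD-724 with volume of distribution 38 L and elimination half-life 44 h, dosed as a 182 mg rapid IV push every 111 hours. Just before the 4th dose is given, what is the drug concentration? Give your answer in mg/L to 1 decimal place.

1.0 mg/L

f = (1/2)^(τ/t½) = (1/2)^(111/44) ≈ 0.1740.
C₀ = D/Vd = 182/38 ≈ 4.789 mg/L.
Before the 4th dose, 3 doses have been given. Superposition: Cmin = C₀·(f + f² + … + f^3).
≈ 4.789 × (0.1740 + 0.0303 + 0.0053) ≈ 4.789 × 0.2096 ≈ 1.004 mg/L.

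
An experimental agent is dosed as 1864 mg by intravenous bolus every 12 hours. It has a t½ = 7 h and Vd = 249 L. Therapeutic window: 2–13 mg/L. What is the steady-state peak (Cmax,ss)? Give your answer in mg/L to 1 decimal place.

Over one 12-h interval, 12/7 ≈ 1.7143 half-lives elapse, leaving f ≈ 0.3048 of each dose.
At steady state, accumulation factor R = 1/(1 − e^(−kτ)) ≈ 1.4384.
Each bolus raises the concentration by D/Vd = 1864/249 ≈ 7.486 mg/L.
Cmax,ss = C₀/(1 − f) ≈ 7.486/0.6952 ≈ 10.768 mg/L.
Peak 10.8 mg/L vs MTC 13 mg/L: below toxic threshold.

10.8 mg/L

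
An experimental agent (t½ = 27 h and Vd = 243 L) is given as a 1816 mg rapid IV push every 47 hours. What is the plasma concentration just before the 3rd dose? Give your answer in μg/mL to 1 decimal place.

f = (1/2)^(τ/t½) = (1/2)^(47/27) ≈ 0.2992.
C₀ = D/Vd = 1816/243 ≈ 7.473 μg/mL.
Before the 3rd dose, 2 doses have been given. Superposition: Cmin = C₀·(f + f²).
≈ 7.473 × (0.2992 + 0.0895) ≈ 7.473 × 0.3887 ≈ 2.905 μg/mL.

2.9 μg/mL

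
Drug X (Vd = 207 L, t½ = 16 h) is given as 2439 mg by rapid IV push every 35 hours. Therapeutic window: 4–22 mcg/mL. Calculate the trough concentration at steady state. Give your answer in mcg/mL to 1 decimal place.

3.3 mcg/mL

τ/t½ = 35/16 ≈ 2.1875, so fraction remaining f = (1/2)^(35/16) ≈ 0.2195.
At steady state, accumulation factor R = 1/(1 − e^(−kτ)) ≈ 1.2812.
Each bolus raises the concentration by D/Vd = 2439/207 ≈ 11.783 mcg/mL.
Cmax,ss = C₀/(1 − f) ≈ 11.783/0.7805 ≈ 15.097 mcg/mL.
Steady-state trough Cmin,ss = Cmax,ss·f ≈ 15.097 × 0.2195 ≈ 3.314 mcg/mL.
Trough 3.3 mcg/mL vs MEC 4 mcg/mL: subtherapeutic.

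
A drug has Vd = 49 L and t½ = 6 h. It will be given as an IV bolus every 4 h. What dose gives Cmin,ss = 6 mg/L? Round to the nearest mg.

173 mg

τ/t½ = 4/6 ≈ 0.66667, so f = (1/2)^(4/6) ≈ 0.629961.
Cmin,ss = (D/Vd)·f/(1−f), so D = Cmin,ss·Vd·(1−f)/f.
D = 6 × 49 × (1−f)/f ≈ 6 × 49 × 0.58740 ≈ 172.70 mg.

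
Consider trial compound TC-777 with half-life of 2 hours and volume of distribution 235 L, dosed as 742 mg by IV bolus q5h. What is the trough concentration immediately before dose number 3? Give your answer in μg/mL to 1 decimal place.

f = (1/2)^(τ/t½) = (1/2)^(5/2) ≈ 0.1768.
C₀ = D/Vd = 742/235 ≈ 3.157 μg/mL.
Before the 3rd dose, 2 doses have been given. Superposition: Cmin = C₀·(f + f²).
≈ 3.157 × (0.1768 + 0.0313) ≈ 3.157 × 0.2081 ≈ 0.657 μg/mL.

0.7 μg/mL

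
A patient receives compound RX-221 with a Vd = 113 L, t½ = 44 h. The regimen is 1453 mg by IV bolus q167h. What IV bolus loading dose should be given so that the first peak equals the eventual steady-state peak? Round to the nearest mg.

f = (1/2)^(167/44) ≈ 0.072020; accumulation ratio R = 1/(1−f) ≈ 1.07761.
Loading dose to hit Cmax,ss on first dose: D_load = D_maint·R ≈ 1453 × 1.07761 ≈ 1565.77 mg.

1566 mg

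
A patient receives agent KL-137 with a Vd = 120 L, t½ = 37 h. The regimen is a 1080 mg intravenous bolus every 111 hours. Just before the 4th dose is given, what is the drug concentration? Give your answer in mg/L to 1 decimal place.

1.3 mg/L

f = (1/2)^(τ/t½) = (1/2)^(111/37) ≈ 0.1250.
C₀ = D/Vd = 1080/120 ≈ 9.000 mg/L.
Before the 4th dose, 3 doses have been given. Superposition: Cmin = C₀·(f + f² + … + f^3).
≈ 9.000 × (0.1250 + 0.0156 + 0.0020) ≈ 9.000 × 0.1426 ≈ 1.283 mg/L.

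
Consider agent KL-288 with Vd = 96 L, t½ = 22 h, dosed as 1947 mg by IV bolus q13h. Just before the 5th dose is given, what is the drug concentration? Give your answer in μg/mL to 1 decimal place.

f = (1/2)^(τ/t½) = (1/2)^(13/22) ≈ 0.6639.
C₀ = D/Vd = 1947/96 ≈ 20.281 μg/mL.
Before the 5th dose, 4 doses have been given. Superposition: Cmin = C₀·(f + f² + … + f^4).
≈ 20.281 × (0.6639 + 0.4408 + 0.2926 + 0.1943) ≈ 20.281 × 1.5916 ≈ 32.279 μg/mL.

32.3 μg/mL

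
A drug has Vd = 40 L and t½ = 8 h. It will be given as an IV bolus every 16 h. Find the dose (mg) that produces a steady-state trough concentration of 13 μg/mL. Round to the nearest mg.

1560 mg

τ/t½ = 16/8 ≈ 2, so f = (1/2)^(16/8) ≈ 0.250000.
Cmin,ss = (D/Vd)·f/(1−f), so D = Cmin,ss·Vd·(1−f)/f.
D = 13 × 40 × (1−f)/f ≈ 13 × 40 × 3.00000 ≈ 1560.00 mg.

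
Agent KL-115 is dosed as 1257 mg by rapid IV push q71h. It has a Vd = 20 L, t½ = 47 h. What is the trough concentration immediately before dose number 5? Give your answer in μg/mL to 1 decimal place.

f = (1/2)^(τ/t½) = (1/2)^(71/47) ≈ 0.3510.
C₀ = D/Vd = 1257/20 ≈ 62.850 μg/mL.
Before the 5th dose, 4 doses have been given. Superposition: Cmin = C₀·(f + f² + … + f^4).
≈ 62.850 × (0.3510 + 0.1232 + 0.0432 + 0.0152) ≈ 62.850 × 0.5326 ≈ 33.474 μg/mL.

33.5 μg/mL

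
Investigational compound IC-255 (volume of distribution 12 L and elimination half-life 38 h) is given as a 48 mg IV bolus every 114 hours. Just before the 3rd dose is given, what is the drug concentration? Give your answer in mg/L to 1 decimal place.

f = (1/2)^(τ/t½) = (1/2)^(114/38) ≈ 0.1250.
C₀ = D/Vd = 48/12 ≈ 4.000 mg/L.
Before the 3rd dose, 2 doses have been given. Superposition: Cmin = C₀·(f + f²).
≈ 4.000 × (0.1250 + 0.0156) ≈ 4.000 × 0.1406 ≈ 0.562 mg/L.

0.6 mg/L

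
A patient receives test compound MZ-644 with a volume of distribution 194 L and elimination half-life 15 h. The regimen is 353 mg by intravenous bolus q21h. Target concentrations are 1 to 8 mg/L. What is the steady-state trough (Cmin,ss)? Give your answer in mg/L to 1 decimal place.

τ/t½ = 21/15 ≈ 1.4, so fraction remaining f = (1/2)^(21/15) ≈ 0.3789.
Accumulation ratio R = 1/(1 − f) ≈ 1/0.6211 ≈ 1.6100.
Each bolus raises the concentration by D/Vd = 353/194 ≈ 1.820 mg/L.
Steady-state peak Cmax,ss = C₀·R ≈ 1.820 × 1.6100 ≈ 2.930 mg/L.
One interval later, Cmin,ss = Cmax,ss·e^(−kτ) ≈ 2.930 × 0.3789 ≈ 1.110 mg/L.
Trough 1.1 mg/L vs MEC 1 mg/L: adequate.

1.1 mg/L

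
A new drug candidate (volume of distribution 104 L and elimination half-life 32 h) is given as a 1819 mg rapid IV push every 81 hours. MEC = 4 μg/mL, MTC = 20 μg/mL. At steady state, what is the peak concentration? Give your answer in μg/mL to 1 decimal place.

21.1 μg/mL

Over one 81-h interval, 81/32 ≈ 2.5312 half-lives elapse, leaving f ≈ 0.1730 of each dose.
Accumulation ratio R = 1/(1 − f) ≈ 1/0.8270 ≈ 1.2092.
Each bolus raises the concentration by D/Vd = 1819/104 ≈ 17.490 μg/mL.
Steady-state peak Cmax,ss = C₀·R ≈ 17.490 × 1.2092 ≈ 21.149 μg/mL.
Peak 21.1 μg/mL vs MTC 20 μg/mL: exceeds toxic threshold.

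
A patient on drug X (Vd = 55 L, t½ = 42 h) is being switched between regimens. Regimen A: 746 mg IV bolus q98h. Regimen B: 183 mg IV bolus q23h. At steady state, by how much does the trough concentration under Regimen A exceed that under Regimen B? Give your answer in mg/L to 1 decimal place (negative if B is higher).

Regimen A: f = (1/2)^(98/42) ≈ 0.1984; Cmin,ss = (746/55)·f/(1−f) ≈ 3.357 mg/L.
Regimen B: f = (1/2)^(23/42) ≈ 0.6841; Cmin,ss = (183/55)·f/(1−f) ≈ 7.205 mg/L.
Difference ≈ 3.357 − 7.205 ≈ -3.848 mg/L.

-3.8 mg/L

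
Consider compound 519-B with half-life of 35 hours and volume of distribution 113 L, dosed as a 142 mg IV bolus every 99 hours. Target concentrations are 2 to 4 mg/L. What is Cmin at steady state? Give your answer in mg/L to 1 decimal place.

Over one 99-h interval, 99/35 ≈ 2.8286 half-lives elapse, leaving f ≈ 0.1408 of each dose.
At steady state, accumulation factor R = 1/(1 − e^(−kτ)) ≈ 1.1639.
Single-dose peak C₀ = D/Vd = 142/113 ≈ 1.257 mg/L.
Cmax,ss = C₀/(1 − f) ≈ 1.257/0.8592 ≈ 1.463 mg/L.
One interval later, Cmin,ss = Cmax,ss·e^(−kτ) ≈ 1.463 × 0.1408 ≈ 0.206 mg/L.
Trough 0.2 mg/L vs MEC 2 mg/L: subtherapeutic.

0.2 mg/L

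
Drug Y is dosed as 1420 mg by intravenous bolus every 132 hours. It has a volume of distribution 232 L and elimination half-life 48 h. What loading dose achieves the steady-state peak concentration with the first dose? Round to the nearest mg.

f = (1/2)^(132/48) ≈ 0.148651; accumulation ratio R = 1/(1−f) ≈ 1.17461.
Loading dose to hit Cmax,ss on first dose: D_load = D_maint·R ≈ 1420 × 1.17461 ≈ 1667.95 mg.

1668 mg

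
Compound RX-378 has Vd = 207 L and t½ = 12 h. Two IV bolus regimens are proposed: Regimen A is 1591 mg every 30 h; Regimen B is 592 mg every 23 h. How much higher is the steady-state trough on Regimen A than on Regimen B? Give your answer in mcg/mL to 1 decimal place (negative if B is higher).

Regimen A: f = (1/2)^(30/12) ≈ 0.1768; Cmin,ss = (1591/207)·f/(1−f) ≈ 1.651 mcg/mL.
Regimen B: f = (1/2)^(23/12) ≈ 0.2649; Cmin,ss = (592/207)·f/(1−f) ≈ 1.031 mcg/mL.
Difference ≈ 1.651 − 1.031 ≈ 0.620 mcg/mL.

0.6 mcg/mL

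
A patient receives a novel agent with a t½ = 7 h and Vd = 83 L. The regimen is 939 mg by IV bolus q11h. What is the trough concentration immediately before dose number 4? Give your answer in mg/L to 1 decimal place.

f = (1/2)^(τ/t½) = (1/2)^(11/7) ≈ 0.3365.
C₀ = D/Vd = 939/83 ≈ 11.313 mg/L.
Before the 4th dose, 3 doses have been given. Superposition: Cmin = C₀·(f + f² + … + f^3).
≈ 11.313 × (0.3365 + 0.1132 + 0.0381) ≈ 11.313 × 0.4878 ≈ 5.518 mg/L.

5.5 mg/L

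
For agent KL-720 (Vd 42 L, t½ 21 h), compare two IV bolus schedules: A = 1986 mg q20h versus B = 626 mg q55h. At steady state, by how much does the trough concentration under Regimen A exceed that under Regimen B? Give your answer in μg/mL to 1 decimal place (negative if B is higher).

Regimen A: f = (1/2)^(20/21) ≈ 0.5168; Cmin,ss = (1986/42)·f/(1−f) ≈ 50.574 μg/mL.
Regimen B: f = (1/2)^(55/21) ≈ 0.1628; Cmin,ss = (626/42)·f/(1−f) ≈ 2.898 μg/mL.
Difference ≈ 50.574 − 2.898 ≈ 47.676 μg/mL.

47.7 μg/mL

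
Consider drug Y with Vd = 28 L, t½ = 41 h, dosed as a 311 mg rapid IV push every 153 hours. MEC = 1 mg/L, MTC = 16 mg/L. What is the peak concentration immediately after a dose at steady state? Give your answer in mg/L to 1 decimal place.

12.0 mg/L

k = ln2/t½ = ln2/41 ≈ 0.016906 h⁻¹; fraction remaining f = e^(−kτ) = e^(−0.016906×153) ≈ 0.0753.
At steady state, accumulation factor R = 1/(1 − e^(−kτ)) ≈ 1.0814.
Single-dose peak C₀ = D/Vd = 311/28 ≈ 11.107 mg/L.
Steady-state peak Cmax,ss = C₀·R ≈ 11.107 × 1.0814 ≈ 12.011 mg/L.
Peak 12.0 mg/L vs MTC 16 mg/L: below toxic threshold.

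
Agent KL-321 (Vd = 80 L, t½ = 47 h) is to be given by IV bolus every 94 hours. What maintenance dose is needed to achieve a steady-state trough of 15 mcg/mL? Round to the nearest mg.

τ/t½ = 94/47 ≈ 2, so f = (1/2)^(94/47) ≈ 0.250000.
Cmin,ss = (D/Vd)·f/(1−f), so D = Cmin,ss·Vd·(1−f)/f.
D = 15 × 80 × (1−f)/f ≈ 15 × 80 × 3.00000 ≈ 3600.00 mg.

3600 mg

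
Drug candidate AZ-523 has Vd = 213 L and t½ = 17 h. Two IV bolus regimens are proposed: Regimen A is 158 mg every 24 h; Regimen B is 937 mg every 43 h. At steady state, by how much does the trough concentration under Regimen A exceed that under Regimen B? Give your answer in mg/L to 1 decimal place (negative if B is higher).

Regimen A: f = (1/2)^(24/17) ≈ 0.3759; Cmin,ss = (158/213)·f/(1−f) ≈ 0.447 mg/L.
Regimen B: f = (1/2)^(43/17) ≈ 0.1732; Cmin,ss = (937/213)·f/(1−f) ≈ 0.922 mg/L.
Difference ≈ 0.447 − 0.922 ≈ -0.475 mg/L.

-0.5 mg/L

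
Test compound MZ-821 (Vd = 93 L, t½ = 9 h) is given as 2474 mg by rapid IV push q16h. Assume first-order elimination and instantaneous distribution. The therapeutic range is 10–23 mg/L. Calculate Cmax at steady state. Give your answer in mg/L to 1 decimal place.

k = ln2/t½ = ln2/9 ≈ 0.077016 h⁻¹; fraction remaining f = e^(−kτ) = e^(−0.077016×16) ≈ 0.2916.
At steady state, accumulation factor R = 1/(1 − e^(−kτ)) ≈ 1.4116.
Each bolus raises the concentration by D/Vd = 2474/93 ≈ 26.602 mg/L.
Steady-state peak Cmax,ss = C₀·R ≈ 26.602 × 1.4116 ≈ 37.551 mg/L.
Peak 37.6 mg/L vs MTC 23 mg/L: exceeds toxic threshold.

37.6 mg/L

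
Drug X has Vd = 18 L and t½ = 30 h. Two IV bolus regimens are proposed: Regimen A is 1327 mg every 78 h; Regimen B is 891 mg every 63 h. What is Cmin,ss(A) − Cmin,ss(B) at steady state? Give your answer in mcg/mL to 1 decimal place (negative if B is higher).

-0.5 mcg/mL

Regimen A: f = (1/2)^(78/30) ≈ 0.1649; Cmin,ss = (1327/18)·f/(1−f) ≈ 14.557 mcg/mL.
Regimen B: f = (1/2)^(63/30) ≈ 0.2333; Cmin,ss = (891/18)·f/(1−f) ≈ 15.062 mcg/mL.
Difference ≈ 14.557 − 15.062 ≈ -0.505 mcg/mL.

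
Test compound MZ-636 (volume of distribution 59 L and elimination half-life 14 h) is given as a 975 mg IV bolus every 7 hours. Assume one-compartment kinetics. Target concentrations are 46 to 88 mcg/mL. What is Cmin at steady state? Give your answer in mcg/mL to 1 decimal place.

τ/t½ = 7/14 ≈ 0.5, so fraction remaining f = (1/2)^(7/14) ≈ 0.7071.
Accumulation ratio R = 1/(1 − f) ≈ 1/0.2929 ≈ 3.4141.
Each bolus raises the concentration by D/Vd = 975/59 ≈ 16.525 mcg/mL.
Steady-state peak Cmax,ss = C₀·R ≈ 16.525 × 3.4141 ≈ 56.418 mcg/mL.
One interval later, Cmin,ss = Cmax,ss·e^(−kτ) ≈ 56.418 × 0.7071 ≈ 39.893 mcg/mL.
Trough 39.9 mcg/mL vs MEC 46 mcg/mL: subtherapeutic.

39.9 mcg/mL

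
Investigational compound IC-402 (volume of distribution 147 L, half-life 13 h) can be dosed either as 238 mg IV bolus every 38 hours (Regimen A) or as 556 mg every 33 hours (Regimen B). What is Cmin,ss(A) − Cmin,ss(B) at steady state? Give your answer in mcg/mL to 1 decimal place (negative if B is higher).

-0.5 mcg/mL

Regimen A: f = (1/2)^(38/13) ≈ 0.1318; Cmin,ss = (238/147)·f/(1−f) ≈ 0.246 mcg/mL.
Regimen B: f = (1/2)^(33/13) ≈ 0.1721; Cmin,ss = (556/147)·f/(1−f) ≈ 0.786 mcg/mL.
Difference ≈ 0.246 − 0.786 ≈ -0.540 mcg/mL.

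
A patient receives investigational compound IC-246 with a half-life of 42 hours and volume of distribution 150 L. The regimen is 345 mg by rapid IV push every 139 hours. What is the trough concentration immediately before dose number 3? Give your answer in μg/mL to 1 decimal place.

f = (1/2)^(τ/t½) = (1/2)^(139/42) ≈ 0.1009.
C₀ = D/Vd = 345/150 ≈ 2.300 μg/mL.
Before the 3rd dose, 2 doses have been given. Superposition: Cmin = C₀·(f + f²).
≈ 2.300 × (0.1009 + 0.0102) ≈ 2.300 × 0.1111 ≈ 0.256 μg/mL.

0.3 μg/mL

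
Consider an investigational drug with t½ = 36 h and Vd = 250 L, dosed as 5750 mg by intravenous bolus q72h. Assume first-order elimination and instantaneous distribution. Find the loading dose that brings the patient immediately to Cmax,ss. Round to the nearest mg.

f = (1/2)^(72/36) ≈ 0.250000; accumulation ratio R = 1/(1−f) ≈ 1.33333.
Loading dose to hit Cmax,ss on first dose: D_load = D_maint·R ≈ 5750 × 1.33333 ≈ 7666.65 mg.

7667 mg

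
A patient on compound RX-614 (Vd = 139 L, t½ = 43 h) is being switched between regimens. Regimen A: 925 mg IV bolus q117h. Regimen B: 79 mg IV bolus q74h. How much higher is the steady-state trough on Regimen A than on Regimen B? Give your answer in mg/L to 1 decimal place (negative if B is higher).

Regimen A: f = (1/2)^(117/43) ≈ 0.1517; Cmin,ss = (925/139)·f/(1−f) ≈ 1.190 mg/L.
Regimen B: f = (1/2)^(74/43) ≈ 0.3034; Cmin,ss = (79/139)·f/(1−f) ≈ 0.248 mg/L.
Difference ≈ 1.190 − 0.248 ≈ 0.942 mg/L.

0.9 mg/L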